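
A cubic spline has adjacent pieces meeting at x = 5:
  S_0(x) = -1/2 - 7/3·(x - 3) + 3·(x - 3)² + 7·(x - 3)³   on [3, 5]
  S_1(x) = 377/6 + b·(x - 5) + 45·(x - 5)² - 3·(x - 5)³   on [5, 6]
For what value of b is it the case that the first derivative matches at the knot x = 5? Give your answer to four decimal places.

93.6667

S_0'(x) = -7/3 + 6·(x - 3) + 21·(x - 3)², so S_0'(5) = 281/3. On the right, S_1'(5) = b, so b = 281/3.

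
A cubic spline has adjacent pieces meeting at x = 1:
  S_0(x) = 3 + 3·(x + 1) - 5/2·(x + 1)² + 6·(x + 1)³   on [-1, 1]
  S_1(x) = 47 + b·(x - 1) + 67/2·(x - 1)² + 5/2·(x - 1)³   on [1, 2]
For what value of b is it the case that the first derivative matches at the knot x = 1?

S_0'(x) = 3 - 5·(x + 1) + 18·(x + 1)², so S_0'(1) = 65. On the right, S_1'(1) = b, so b = 65.

65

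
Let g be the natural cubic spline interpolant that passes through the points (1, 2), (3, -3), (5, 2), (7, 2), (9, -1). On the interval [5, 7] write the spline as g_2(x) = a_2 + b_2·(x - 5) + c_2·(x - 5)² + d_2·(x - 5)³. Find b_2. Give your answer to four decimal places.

2.0625

Let M_i = g''(x_i). Step sizes h_i = 2, 2, 2, 2; slopes of the chords Δ_i = (y_(i+1) - y_i)/h_i = -5/2, 5/2, 0, -3/2.
  2·M_0 + 8·M_1 + 2·M_2 = 6(Δ_1 - Δ_0) = 30
  2·M_1 + 8·M_2 + 2·M_3 = 6(Δ_2 - Δ_1) = -15
  2·M_2 + 8·M_3 + 2·M_4 = 6(Δ_3 - Δ_2) = -9
Natural end conditions: M_0 = M_4 = 0.
Solving: M_0 = 0, M_1 = 501/112, M_2 = -81/28, M_3 = -45/112, M_4 = 0.
On [5, 7], with g_2(x) = a_2 + b_2·(x - 5) + c_2·(x - 5)² + d_2·(x - 5)³: c_2 = M_2/2 = -81/56, d_2 = (M_3 - M_2)/(6h_2) = 93/448, b_2 = Δ_2 - h_2(2M_2 + M_3)/6 = 33/16.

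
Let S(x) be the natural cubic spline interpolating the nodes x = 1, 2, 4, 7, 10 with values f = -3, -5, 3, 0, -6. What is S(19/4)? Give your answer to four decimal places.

Put M_i = S'' at the i-th knot. Here h = (1, 2, 3, 3) and Δ = (-2, 4, -1, -2), so the interior equations h_(i-1)·M_(i-1) + 2(h_(i-1)+h_i)·M_i + h_i·M_(i+1) = 6(Δ_i − Δ_(i-1)) read
  1·M_0 + 6·M_1 + 2·M_2 = 6(Δ_1 - Δ_0) = 36
  2·M_1 + 10·M_2 + 3·M_3 = 6(Δ_2 - Δ_1) = -30
  3·M_2 + 12·M_3 + 3·M_4 = 6(Δ_3 - Δ_2) = -6
Natural end conditions: M_0 = M_4 = 0.
Forward elimination and back-substitution give M_0 = 0, M_1 = 780/103, M_2 = -486/103, M_3 = 70/103, M_4 = 0.
On [4, 7], S(x) = 3 + 348/103·(x - 4) - 243/103·(x - 4)² + 278/927·(x - 4)³.
With (x - 4) = 3/4: S(19/4) = 14283/3296.

4.3334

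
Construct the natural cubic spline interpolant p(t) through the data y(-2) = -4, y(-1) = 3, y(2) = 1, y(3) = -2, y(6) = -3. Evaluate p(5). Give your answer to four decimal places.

Put σ_i = p'' at the i-th knot. Here h = (1, 3, 1, 3) and Δ = (7, -2/3, -3, -1/3), so the interior equations h_(i-1)·σ_(i-1) + 2(h_(i-1)+h_i)·σ_i + h_i·σ_(i+1) = 6(Δ_i − Δ_(i-1)) read
  1·σ_0 + 8·σ_1 + 3·σ_2 = 6(Δ_1 - Δ_0) = -46
  3·σ_1 + 8·σ_2 + 1·σ_3 = 6(Δ_2 - Δ_1) = -14
  1·σ_2 + 8·σ_3 + 3·σ_4 = 6(Δ_3 - Δ_2) = 16
Natural end conditions: σ_0 = σ_4 = 0.
Hence σ_0 = 0, σ_1 = -419/72, σ_2 = 5/27, σ_3 = 427/216, σ_4 = 0.
On [3, 6], p(t) = -2 - 499/216·(t - 3) + 427/432·(t - 3)² - 427/3888·(t - 3)³.
With (t - 3) = 2: p(5) = -1723/486.

-3.5453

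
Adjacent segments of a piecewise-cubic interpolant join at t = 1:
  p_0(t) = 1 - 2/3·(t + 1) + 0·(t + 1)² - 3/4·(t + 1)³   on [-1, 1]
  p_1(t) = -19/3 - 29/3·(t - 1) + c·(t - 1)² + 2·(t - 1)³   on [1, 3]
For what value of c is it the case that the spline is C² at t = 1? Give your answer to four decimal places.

-4.5000

p_0''(t) = 0 - 9/2·(t + 1), so p_0''(1) = -9. On the right, p_1''(1) = 2c, so c = -9/2.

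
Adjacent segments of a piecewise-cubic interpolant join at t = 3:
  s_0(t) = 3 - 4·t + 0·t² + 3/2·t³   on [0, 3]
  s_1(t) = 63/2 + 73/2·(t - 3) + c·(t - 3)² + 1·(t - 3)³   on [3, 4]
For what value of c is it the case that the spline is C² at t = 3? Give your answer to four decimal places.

s_0''(t) = 0 + 9·t, so s_0''(3) = 27. On the right, s_1''(3) = 2c, so c = 27/2.

13.5000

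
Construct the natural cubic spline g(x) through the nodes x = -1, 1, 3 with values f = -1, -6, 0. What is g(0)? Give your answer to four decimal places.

-4.5313

With m_i denoting the second derivative at x_i, h_i = 2, 2, and Δ_i = (y_(i+1) − y_i)/h_i = -5/2, 3:
  2·m_0 + 8·m_1 + 2·m_2 = 6(Δ_1 - Δ_0) = 33
Natural end conditions: m_0 = m_2 = 0.
Forward elimination and back-substitution give m_0 = 0, m_1 = 33/8, m_2 = 0.
On [-1, 1], g(x) = -1 - 31/8·(x + 1) + 0·(x + 1)² + 11/32·(x + 1)³.
With (x + 1) = 1: g(0) = -145/32.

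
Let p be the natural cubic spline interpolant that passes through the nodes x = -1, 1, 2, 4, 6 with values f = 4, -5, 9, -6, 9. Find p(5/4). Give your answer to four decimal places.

With m_i denoting the second derivative at x_i, h_i = 2, 1, 2, 2, and Δ_i = (y_(i+1) − y_i)/h_i = -9/2, 14, -15/2, 15/2:
  2·m_0 + 6·m_1 + 1·m_2 = 6(Δ_1 - Δ_0) = 111
  1·m_1 + 6·m_2 + 2·m_3 = 6(Δ_2 - Δ_1) = -129
  2·m_2 + 8·m_3 + 2·m_4 = 6(Δ_3 - Δ_2) = 90
Natural end conditions: m_0 = m_4 = 0.
Hence m_0 = 0, m_1 = 381/16, m_2 = -255/8, m_3 = 615/32, m_4 = 0.
On [1, 2], p(x) = -5 + 91/8·(x - 1) + 381/32·(x - 1)² - 297/32·(x - 1)³.
With (x - 1) = 1/4: p(5/4) = -3189/2048.

-1.5571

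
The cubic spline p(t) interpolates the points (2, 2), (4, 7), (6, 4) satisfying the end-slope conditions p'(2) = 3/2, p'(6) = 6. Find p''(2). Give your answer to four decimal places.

5.6250

With M_i denoting the second derivative at x_i, h_i = 2, 2, and Δ_i = (y_(i+1) − y_i)/h_i = 5/2, -3/2:
  2·M_0 + 8·M_1 + 2·M_2 = 6(Δ_1 - Δ_0) = -24
Clamped end conditions give two more equations: 2h_0·M_0 + h_0·M_1 = 6(Δ_0 - p'(2)) = 6 and h_1·M_1 + 2h_1·M_2 = 6(p'(6) - Δ_1) = 45.
Solving the tridiagonal system: M_0 = 45/8, M_1 = -33/4, M_2 = 123/8.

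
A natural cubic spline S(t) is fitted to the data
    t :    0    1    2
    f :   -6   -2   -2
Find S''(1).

Put M_i = S'' at the i-th knot. Here h = (1, 1) and Δ = (4, 0), so the interior equations h_(i-1)·M_(i-1) + 2(h_(i-1)+h_i)·M_i + h_i·M_(i+1) = 6(Δ_i − Δ_(i-1)) read
  1·M_0 + 4·M_1 + 1·M_2 = 6(Δ_1 - Δ_0) = -24
Natural end conditions: M_0 = M_2 = 0.
Hence M_0 = 0, M_1 = -6, M_2 = 0.

-6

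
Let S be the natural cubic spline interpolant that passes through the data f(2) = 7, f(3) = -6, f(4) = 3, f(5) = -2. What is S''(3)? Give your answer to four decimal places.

40.8000

Let σ_i = S''(x_i). Step sizes h_i = 1, 1, 1; slopes of the chords Δ_i = (y_(i+1) - y_i)/h_i = -13, 9, -5.
  1·σ_0 + 4·σ_1 + 1·σ_2 = 6(Δ_1 - Δ_0) = 132
  1·σ_1 + 4·σ_2 + 1·σ_3 = 6(Δ_2 - Δ_1) = -84
Natural end conditions: σ_0 = σ_3 = 0.
Solving the tridiagonal system: σ_0 = 0, σ_1 = 204/5, σ_2 = -156/5, σ_3 = 0.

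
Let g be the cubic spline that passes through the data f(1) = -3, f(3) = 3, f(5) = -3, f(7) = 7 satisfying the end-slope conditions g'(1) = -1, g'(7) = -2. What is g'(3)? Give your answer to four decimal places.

Write m_i for g''(x_i). With h_i = 2, 2, 2 and divided differences Δ_i = 3, -3, 5, the continuity of g' gives the tridiagonal system
  2·m_0 + 8·m_1 + 2·m_2 = 6(Δ_1 - Δ_0) = -36
  2·m_1 + 8·m_2 + 2·m_3 = 6(Δ_2 - Δ_1) = 48
Clamped end conditions give two more equations: 2h_0·m_0 + h_0·m_1 = 6(Δ_0 - g'(1)) = 24 and h_2·m_2 + 2h_2·m_3 = 6(g'(7) - Δ_2) = -42.
Forward elimination and back-substitution give m_0 = 169/15, m_1 = -158/15, m_2 = 193/15, m_3 = -254/15.
On [3, 5], g'(t) = b_1 + 2c_1·(t - 3) + 3d_1·(t - 3)² with b_1 = Δ_1 - h_1(2m_1 + m_2)/6 = -4/15, c_1 = m_1/2 = -79/15, d_1 = (m_2 - m_1)/(6h_1) = 39/20. So g'(3) = -4/15.

-0.2667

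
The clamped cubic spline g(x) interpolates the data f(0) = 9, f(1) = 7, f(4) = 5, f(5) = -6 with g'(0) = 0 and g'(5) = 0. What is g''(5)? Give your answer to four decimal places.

40.9841

With m_i denoting the second derivative at x_i, h_i = 1, 3, 1, and Δ_i = (y_(i+1) − y_i)/h_i = -2, -2/3, -11:
  1·m_0 + 8·m_1 + 3·m_2 = 6(Δ_1 - Δ_0) = 8
  3·m_1 + 8·m_2 + 1·m_3 = 6(Δ_2 - Δ_1) = -62
Clamped end conditions give two more equations: 2h_0·m_0 + h_0·m_1 = 6(Δ_0 - g'(0)) = -12 and h_2·m_2 + 2h_2·m_3 = 6(g'(5) - Δ_2) = 66.
Hence m_0 = -638/63, m_1 = 520/63, m_2 = -1006/63, m_3 = 2582/63.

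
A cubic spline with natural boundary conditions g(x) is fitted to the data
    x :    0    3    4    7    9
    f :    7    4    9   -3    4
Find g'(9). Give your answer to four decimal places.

6.0323

Put σ_i = g'' at the i-th knot. Here h = (3, 1, 3, 2) and Δ = (-1, 5, -4, 7/2), so the interior equations h_(i-1)·σ_(i-1) + 2(h_(i-1)+h_i)·σ_i + h_i·σ_(i+1) = 6(Δ_i − Δ_(i-1)) read
  3·σ_0 + 8·σ_1 + 1·σ_2 = 6(Δ_1 - Δ_0) = 36
  1·σ_1 + 8·σ_2 + 3·σ_3 = 6(Δ_2 - Δ_1) = -54
  3·σ_2 + 10·σ_3 + 2·σ_4 = 6(Δ_3 - Δ_2) = 45
Natural end conditions: σ_0 = σ_4 = 0.
Solving the tridiagonal system: σ_0 = 0, σ_1 = 359/62, σ_2 = -320/31, σ_3 = 471/62, σ_4 = 0.
On [7, 9], g'(x) = b_3 + 2c_3·(x - 7) + 3d_3·(x - 7)² with b_3 = Δ_3 - h_3(2σ_3 + σ_4)/6 = -97/62, c_3 = σ_3/2 = 471/124, d_3 = (σ_4 - σ_3)/(6h_3) = -157/248. So g'(9) = 187/31.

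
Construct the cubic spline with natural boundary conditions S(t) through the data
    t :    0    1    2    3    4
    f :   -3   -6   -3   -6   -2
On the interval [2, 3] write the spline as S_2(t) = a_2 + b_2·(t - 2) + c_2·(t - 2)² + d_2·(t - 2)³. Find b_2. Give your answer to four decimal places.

Put σ_i = S'' at the i-th knot. Here h = (1, 1, 1, 1) and Δ = (-3, 3, -3, 4), so the interior equations h_(i-1)·σ_(i-1) + 2(h_(i-1)+h_i)·σ_i + h_i·σ_(i+1) = 6(Δ_i − Δ_(i-1)) read
  1·σ_0 + 4·σ_1 + 1·σ_2 = 6(Δ_1 - Δ_0) = 36
  1·σ_1 + 4·σ_2 + 1·σ_3 = 6(Δ_2 - Δ_1) = -36
  1·σ_2 + 4·σ_3 + 1·σ_4 = 6(Δ_3 - Δ_2) = 42
Natural end conditions: σ_0 = σ_4 = 0.
Forward elimination and back-substitution give σ_0 = 0, σ_1 = 363/28, σ_2 = -111/7, σ_3 = 405/28, σ_4 = 0.
On [2, 3], with S_2(t) = a_2 + b_2·(t - 2) + c_2·(t - 2)² + d_2·(t - 2)³: c_2 = σ_2/2 = -111/14, d_2 = (σ_3 - σ_2)/(6h_2) = 283/56, b_2 = Δ_2 - h_2(2σ_2 + σ_3)/6 = -1/8.

-0.1250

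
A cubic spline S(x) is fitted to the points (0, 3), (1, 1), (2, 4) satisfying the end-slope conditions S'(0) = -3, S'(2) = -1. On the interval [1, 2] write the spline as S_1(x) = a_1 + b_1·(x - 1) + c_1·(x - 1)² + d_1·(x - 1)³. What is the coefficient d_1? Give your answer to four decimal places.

Let m_i = S''(x_i). Step sizes h_i = 1, 1; slopes of the chords Δ_i = (y_(i+1) - y_i)/h_i = -2, 3.
  1·m_0 + 4·m_1 + 1·m_2 = 6(Δ_1 - Δ_0) = 30
Clamped end conditions give two more equations: 2h_0·m_0 + h_0·m_1 = 6(Δ_0 - S'(0)) = 6 and h_1·m_1 + 2h_1·m_2 = 6(S'(2) - Δ_1) = -24.
Forward elimination and back-substitution give m_0 = -7/2, m_1 = 13, m_2 = -37/2.
On [1, 2], with S_1(x) = a_1 + b_1·(x - 1) + c_1·(x - 1)² + d_1·(x - 1)³: c_1 = m_1/2 = 13/2, d_1 = (m_2 - m_1)/(6h_1) = -21/4, b_1 = Δ_1 - h_1(2m_1 + m_2)/6 = 7/4.

-5.2500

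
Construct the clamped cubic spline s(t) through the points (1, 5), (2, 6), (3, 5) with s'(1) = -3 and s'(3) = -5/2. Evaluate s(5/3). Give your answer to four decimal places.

Write σ_i for s''(x_i). With h_i = 1, 1 and divided differences Δ_i = 1, -1, the continuity of s' gives the tridiagonal system
  1·σ_0 + 4·σ_1 + 1·σ_2 = 6(Δ_1 - Δ_0) = -12
Clamped end conditions give two more equations: 2h_0·σ_0 + h_0·σ_1 = 6(Δ_0 - s'(1)) = 24 and h_1·σ_1 + 2h_1·σ_2 = 6(s'(3) - Δ_1) = -9.
Solving the tridiagonal system: σ_0 = 61/4, σ_1 = -13/2, σ_2 = -5/4.
On [1, 2], s(t) = 5 - 3·(t - 1) + 61/8·(t - 1)² - 29/8·(t - 1)³.
With (t - 1) = 2/3: s(5/3) = 287/54.

5.3148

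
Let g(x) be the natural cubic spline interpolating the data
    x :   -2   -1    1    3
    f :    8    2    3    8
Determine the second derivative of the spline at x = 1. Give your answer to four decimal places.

-0.1364

Let M_i = g''(x_i). Step sizes h_i = 1, 2, 2; slopes of the chords Δ_i = (y_(i+1) - y_i)/h_i = -6, 1/2, 5/2.
  1·M_0 + 6·M_1 + 2·M_2 = 6(Δ_1 - Δ_0) = 39
  2·M_1 + 8·M_2 + 2·M_3 = 6(Δ_2 - Δ_1) = 12
Natural end conditions: M_0 = M_3 = 0.
Solving: M_0 = 0, M_1 = 72/11, M_2 = -3/22, M_3 = 0.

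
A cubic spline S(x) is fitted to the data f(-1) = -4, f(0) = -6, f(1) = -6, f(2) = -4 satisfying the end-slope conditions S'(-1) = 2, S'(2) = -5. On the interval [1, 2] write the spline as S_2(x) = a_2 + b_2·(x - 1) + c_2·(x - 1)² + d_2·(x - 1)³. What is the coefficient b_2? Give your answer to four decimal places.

3.4667

With M_i denoting the second derivative at x_i, h_i = 1, 1, 1, and Δ_i = (y_(i+1) − y_i)/h_i = -2, 0, 2:
  1·M_0 + 4·M_1 + 1·M_2 = 6(Δ_1 - Δ_0) = 12
  1·M_1 + 4·M_2 + 1·M_3 = 6(Δ_2 - Δ_1) = 12
Clamped end conditions give two more equations: 2h_0·M_0 + h_0·M_1 = 6(Δ_0 - S'(-1)) = -24 and h_2·M_2 + 2h_2·M_3 = 6(S'(2) - Δ_2) = -42.
Forward elimination and back-substitution give M_0 = -214/15, M_1 = 68/15, M_2 = 122/15, M_3 = -376/15.
On [1, 2], with S_2(x) = a_2 + b_2·(x - 1) + c_2·(x - 1)² + d_2·(x - 1)³: c_2 = M_2/2 = 61/15, d_2 = (M_3 - M_2)/(6h_2) = -83/15, b_2 = Δ_2 - h_2(2M_2 + M_3)/6 = 52/15.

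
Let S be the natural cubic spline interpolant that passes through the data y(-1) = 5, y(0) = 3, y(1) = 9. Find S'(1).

8

Put m_i = S'' at the i-th knot. Here h = (1, 1) and Δ = (-2, 6), so the interior equations h_(i-1)·m_(i-1) + 2(h_(i-1)+h_i)·m_i + h_i·m_(i+1) = 6(Δ_i − Δ_(i-1)) read
  1·m_0 + 4·m_1 + 1·m_2 = 6(Δ_1 - Δ_0) = 48
Natural end conditions: m_0 = m_2 = 0.
Solving the tridiagonal system: m_0 = 0, m_1 = 12, m_2 = 0.
On [0, 1], S'(t) = b_1 + 2c_1·t + 3d_1·t² with b_1 = Δ_1 - h_1(2m_1 + m_2)/6 = 2, c_1 = m_1/2 = 6, d_1 = (m_2 - m_1)/(6h_1) = -2. So S'(1) = 8.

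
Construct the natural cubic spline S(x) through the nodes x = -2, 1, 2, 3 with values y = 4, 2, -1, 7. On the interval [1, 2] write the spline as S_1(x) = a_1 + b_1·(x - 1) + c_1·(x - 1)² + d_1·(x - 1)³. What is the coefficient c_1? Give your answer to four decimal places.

-1.9677

Write M_i for S''(x_i). With h_i = 3, 1, 1 and divided differences Δ_i = -2/3, -3, 8, the continuity of S' gives the tridiagonal system
  3·M_0 + 8·M_1 + 1·M_2 = 6(Δ_1 - Δ_0) = -14
  1·M_1 + 4·M_2 + 1·M_3 = 6(Δ_2 - Δ_1) = 66
Natural end conditions: M_0 = M_3 = 0.
Solving: M_0 = 0, M_1 = -122/31, M_2 = 542/31, M_3 = 0.
On [1, 2], with S_1(x) = a_1 + b_1·(x - 1) + c_1·(x - 1)² + d_1·(x - 1)³: c_1 = M_1/2 = -61/31, d_1 = (M_2 - M_1)/(6h_1) = 332/93, b_1 = Δ_1 - h_1(2M_1 + M_2)/6 = -428/93.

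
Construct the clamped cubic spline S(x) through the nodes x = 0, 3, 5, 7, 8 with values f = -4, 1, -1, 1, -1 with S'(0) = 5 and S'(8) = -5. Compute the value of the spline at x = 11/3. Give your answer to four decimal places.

With σ_i denoting the second derivative at x_i, h_i = 3, 2, 2, 1, and Δ_i = (y_(i+1) − y_i)/h_i = 5/3, -1, 1, -2:
  3·σ_0 + 10·σ_1 + 2·σ_2 = 6(Δ_1 - Δ_0) = -16
  2·σ_1 + 8·σ_2 + 2·σ_3 = 6(Δ_2 - Δ_1) = 12
  2·σ_2 + 6·σ_3 + 1·σ_4 = 6(Δ_3 - Δ_2) = -18
Clamped end conditions give two more equations: 2h_0·σ_0 + h_0·σ_1 = 6(Δ_0 - S'(0)) = -20 and h_3·σ_3 + 2h_3·σ_4 = 6(S'(8) - Δ_3) = -18.
Hence σ_0 = -428/159, σ_1 = -68/53, σ_2 = 130/53, σ_3 = -134/53, σ_4 = -410/53.
On [3, 5], S(x) = 1 - 51/53·(x - 3) - 34/53·(x - 3)² + 33/106·(x - 3)³.
With (x - 3) = 2/3: S(11/3) = 79/477.

0.1656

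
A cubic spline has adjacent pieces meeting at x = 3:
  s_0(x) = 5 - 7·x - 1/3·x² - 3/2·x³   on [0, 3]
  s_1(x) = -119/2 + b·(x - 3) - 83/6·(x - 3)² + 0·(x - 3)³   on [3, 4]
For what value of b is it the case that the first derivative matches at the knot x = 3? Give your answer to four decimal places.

-49.5000

s_0'(x) = -7 - 2/3·x - 9/2·x², so s_0'(3) = -99/2. On the right, s_1'(3) = b, so b = -99/2.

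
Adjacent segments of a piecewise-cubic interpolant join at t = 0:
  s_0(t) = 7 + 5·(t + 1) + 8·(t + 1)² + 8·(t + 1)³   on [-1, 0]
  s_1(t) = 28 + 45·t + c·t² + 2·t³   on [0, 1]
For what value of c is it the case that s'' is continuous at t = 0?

s_0''(t) = 16 + 48·(t + 1), so s_0''(0) = 64. On the right, s_1''(0) = 2c, so c = 32.

32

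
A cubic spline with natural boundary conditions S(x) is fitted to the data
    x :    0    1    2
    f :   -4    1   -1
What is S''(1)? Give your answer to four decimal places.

-10.5000

Put m_i = S'' at the i-th knot. Here h = (1, 1) and Δ = (5, -2), so the interior equations h_(i-1)·m_(i-1) + 2(h_(i-1)+h_i)·m_i + h_i·m_(i+1) = 6(Δ_i − Δ_(i-1)) read
  1·m_0 + 4·m_1 + 1·m_2 = 6(Δ_1 - Δ_0) = -42
Natural end conditions: m_0 = m_2 = 0.
Solving the tridiagonal system: m_0 = 0, m_1 = -21/2, m_2 = 0.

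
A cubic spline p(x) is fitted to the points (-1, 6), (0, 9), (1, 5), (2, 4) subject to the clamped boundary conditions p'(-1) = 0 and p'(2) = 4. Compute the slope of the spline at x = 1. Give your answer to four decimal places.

Let M_i = p''(x_i). Step sizes h_i = 1, 1, 1; slopes of the chords Δ_i = (y_(i+1) - y_i)/h_i = 3, -4, -1.
  1·M_0 + 4·M_1 + 1·M_2 = 6(Δ_1 - Δ_0) = -42
  1·M_1 + 4·M_2 + 1·M_3 = 6(Δ_2 - Δ_1) = 18
Clamped end conditions give two more equations: 2h_0·M_0 + h_0·M_1 = 6(Δ_0 - p'(-1)) = 18 and h_2·M_2 + 2h_2·M_3 = 6(p'(2) - Δ_2) = 30.
Forward elimination and back-substitution give M_0 = 256/15, M_1 = -242/15, M_2 = 82/15, M_3 = 184/15.
On [1, 2], p'(x) = b_2 + 2c_2·(x - 1) + 3d_2·(x - 1)² with b_2 = Δ_2 - h_2(2M_2 + M_3)/6 = -73/15, c_2 = M_2/2 = 41/15, d_2 = (M_3 - M_2)/(6h_2) = 17/15. So p'(1) = -73/15.

-4.8667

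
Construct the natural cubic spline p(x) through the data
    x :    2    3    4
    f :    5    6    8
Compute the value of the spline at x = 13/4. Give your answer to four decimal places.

6.4180

Write M_i for p''(x_i). With h_i = 1, 1 and divided differences Δ_i = 1, 2, the continuity of p' gives the tridiagonal system
  1·M_0 + 4·M_1 + 1·M_2 = 6(Δ_1 - Δ_0) = 6
Natural end conditions: M_0 = M_2 = 0.
Hence M_0 = 0, M_1 = 3/2, M_2 = 0.
On [3, 4], p(x) = 6 + 3/2·(x - 3) + 3/4·(x - 3)² - 1/4·(x - 3)³.
With (x - 3) = 1/4: p(13/4) = 1643/256.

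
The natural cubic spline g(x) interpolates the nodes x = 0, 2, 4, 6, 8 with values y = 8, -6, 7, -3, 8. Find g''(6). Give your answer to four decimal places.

With σ_i denoting the second derivative at x_i, h_i = 2, 2, 2, 2, and Δ_i = (y_(i+1) − y_i)/h_i = -7, 13/2, -5, 11/2:
  2·σ_0 + 8·σ_1 + 2·σ_2 = 6(Δ_1 - Δ_0) = 81
  2·σ_1 + 8·σ_2 + 2·σ_3 = 6(Δ_2 - Δ_1) = -69
  2·σ_2 + 8·σ_3 + 2·σ_4 = 6(Δ_3 - Δ_2) = 63
Natural end conditions: σ_0 = σ_4 = 0.
Solving the tridiagonal system: σ_0 = 0, σ_1 = 111/8, σ_2 = -15, σ_3 = 93/8, σ_4 = 0.

11.6250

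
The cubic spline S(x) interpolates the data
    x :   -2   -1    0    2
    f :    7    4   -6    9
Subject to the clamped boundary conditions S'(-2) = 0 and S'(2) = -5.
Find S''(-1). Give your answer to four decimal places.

Let m_i = S''(x_i). Step sizes h_i = 1, 1, 2; slopes of the chords Δ_i = (y_(i+1) - y_i)/h_i = -3, -10, 15/2.
  1·m_0 + 4·m_1 + 1·m_2 = 6(Δ_1 - Δ_0) = -42
  1·m_1 + 6·m_2 + 2·m_3 = 6(Δ_2 - Δ_1) = 105
Clamped end conditions give two more equations: 2h_0·m_0 + h_0·m_1 = 6(Δ_0 - S'(-2)) = -18 and h_2·m_2 + 2h_2·m_3 = 6(S'(2) - Δ_2) = -75.
Solving the tridiagonal system: m_0 = 7/22, m_1 = -205/11, m_2 = 709/22, m_3 = -767/22.

-18.6364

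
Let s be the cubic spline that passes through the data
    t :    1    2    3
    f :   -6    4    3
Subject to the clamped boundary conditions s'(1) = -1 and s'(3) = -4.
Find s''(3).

6

Write M_i for s''(x_i). With h_i = 1, 1 and divided differences Δ_i = 10, -1, the continuity of s' gives the tridiagonal system
  1·M_0 + 4·M_1 + 1·M_2 = 6(Δ_1 - Δ_0) = -66
Clamped end conditions give two more equations: 2h_0·M_0 + h_0·M_1 = 6(Δ_0 - s'(1)) = 66 and h_1·M_1 + 2h_1·M_2 = 6(s'(3) - Δ_1) = -18.
Hence M_0 = 48, M_1 = -30, M_2 = 6.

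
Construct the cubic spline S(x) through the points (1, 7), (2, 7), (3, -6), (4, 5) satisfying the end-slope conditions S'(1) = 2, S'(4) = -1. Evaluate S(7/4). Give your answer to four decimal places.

8.5844

Write σ_i for S''(x_i). With h_i = 1, 1, 1 and divided differences Δ_i = 0, -13, 11, the continuity of S' gives the tridiagonal system
  1·σ_0 + 4·σ_1 + 1·σ_2 = 6(Δ_1 - Δ_0) = -78
  1·σ_1 + 4·σ_2 + 1·σ_3 = 6(Δ_2 - Δ_1) = 144
Clamped end conditions give two more equations: 2h_0·σ_0 + h_0·σ_1 = 6(Δ_0 - S'(1)) = -12 and h_2·σ_2 + 2h_2·σ_3 = 6(S'(4) - Δ_2) = -72.
Solving the tridiagonal system: σ_0 = 66/5, σ_1 = -192/5, σ_2 = 312/5, σ_3 = -336/5.
On [1, 2], S(x) = 7 + 2·(x - 1) + 33/5·(x - 1)² - 43/5·(x - 1)³.
With (x - 1) = 3/4: S(7/4) = 2747/320.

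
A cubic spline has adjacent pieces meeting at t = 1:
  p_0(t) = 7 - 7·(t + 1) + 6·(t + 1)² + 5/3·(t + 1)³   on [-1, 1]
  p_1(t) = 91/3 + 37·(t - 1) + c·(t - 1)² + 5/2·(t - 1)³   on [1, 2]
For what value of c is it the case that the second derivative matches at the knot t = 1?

p_0''(t) = 12 + 10·(t + 1), so p_0''(1) = 32. On the right, p_1''(1) = 2c, so c = 16.

16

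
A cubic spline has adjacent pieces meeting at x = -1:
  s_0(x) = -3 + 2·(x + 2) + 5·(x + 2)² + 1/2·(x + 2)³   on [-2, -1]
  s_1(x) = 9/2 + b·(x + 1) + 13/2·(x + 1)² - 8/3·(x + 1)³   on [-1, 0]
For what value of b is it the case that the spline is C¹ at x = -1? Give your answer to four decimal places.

13.5000

s_0'(x) = 2 + 10·(x + 2) + 3/2·(x + 2)², so s_0'(-1) = 27/2. On the right, s_1'(-1) = b, so b = 27/2.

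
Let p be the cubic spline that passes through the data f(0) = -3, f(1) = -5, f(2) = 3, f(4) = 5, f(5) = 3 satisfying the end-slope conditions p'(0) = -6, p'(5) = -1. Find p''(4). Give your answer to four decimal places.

With m_i denoting the second derivative at x_i, h_i = 1, 1, 2, 1, and Δ_i = (y_(i+1) − y_i)/h_i = -2, 8, 1, -2:
  1·m_0 + 4·m_1 + 1·m_2 = 6(Δ_1 - Δ_0) = 60
  1·m_1 + 6·m_2 + 2·m_3 = 6(Δ_2 - Δ_1) = -42
  2·m_2 + 6·m_3 + 1·m_4 = 6(Δ_3 - Δ_2) = -18
Clamped end conditions give two more equations: 2h_0·m_0 + h_0·m_1 = 6(Δ_0 - p'(0)) = 24 and h_3·m_3 + 2h_3·m_4 = 6(p'(5) - Δ_3) = 6.
Forward elimination and back-substitution give m_0 = 241/64, m_1 = 527/32, m_2 = -617/64, m_3 = -5/16, m_4 = 101/32.

-0.3125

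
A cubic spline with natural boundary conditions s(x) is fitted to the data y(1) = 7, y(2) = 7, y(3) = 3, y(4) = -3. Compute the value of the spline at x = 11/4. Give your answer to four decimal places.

4.3063

Let σ_i = s''(x_i). Step sizes h_i = 1, 1, 1; slopes of the chords Δ_i = (y_(i+1) - y_i)/h_i = 0, -4, -6.
  1·σ_0 + 4·σ_1 + 1·σ_2 = 6(Δ_1 - Δ_0) = -24
  1·σ_1 + 4·σ_2 + 1·σ_3 = 6(Δ_2 - Δ_1) = -12
Natural end conditions: σ_0 = σ_3 = 0.
Hence σ_0 = 0, σ_1 = -28/5, σ_2 = -8/5, σ_3 = 0.
On [2, 3], s(x) = 7 - 28/15·(x - 2) - 14/5·(x - 2)² + 2/3·(x - 2)³.
With (x - 2) = 3/4: s(11/4) = 689/160.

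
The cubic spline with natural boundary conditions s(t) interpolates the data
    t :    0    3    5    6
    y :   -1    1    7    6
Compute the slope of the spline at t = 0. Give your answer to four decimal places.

Let M_i = s''(x_i). Step sizes h_i = 3, 2, 1; slopes of the chords Δ_i = (y_(i+1) - y_i)/h_i = 2/3, 3, -1.
  3·M_0 + 10·M_1 + 2·M_2 = 6(Δ_1 - Δ_0) = 14
  2·M_1 + 6·M_2 + 1·M_3 = 6(Δ_2 - Δ_1) = -24
Natural end conditions: M_0 = M_3 = 0.
Solving the tridiagonal system: M_0 = 0, M_1 = 33/14, M_2 = -67/14, M_3 = 0.
On [0, 3], s'(t) = b_0 + 2c_0·t + 3d_0·t² with b_0 = Δ_0 - h_0(2M_0 + M_1)/6 = -43/84, c_0 = M_0/2 = 0, d_0 = (M_1 - M_0)/(6h_0) = 11/84. So s'(0) = -43/84.

-0.5119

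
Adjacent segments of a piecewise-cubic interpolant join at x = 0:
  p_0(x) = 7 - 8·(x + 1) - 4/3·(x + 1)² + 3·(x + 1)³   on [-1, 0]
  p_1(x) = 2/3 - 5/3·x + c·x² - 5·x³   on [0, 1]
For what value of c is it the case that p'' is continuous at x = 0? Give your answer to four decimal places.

p_0''(x) = -8/3 + 18·(x + 1), so p_0''(0) = 46/3. On the right, p_1''(0) = 2c, so c = 23/3.

7.6667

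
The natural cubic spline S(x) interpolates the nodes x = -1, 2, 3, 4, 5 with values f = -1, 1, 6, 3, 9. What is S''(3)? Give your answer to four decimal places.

Put σ_i = S'' at the i-th knot. Here h = (3, 1, 1, 1) and Δ = (2/3, 5, -3, 6), so the interior equations h_(i-1)·σ_(i-1) + 2(h_(i-1)+h_i)·σ_i + h_i·σ_(i+1) = 6(Δ_i − Δ_(i-1)) read
  3·σ_0 + 8·σ_1 + 1·σ_2 = 6(Δ_1 - Δ_0) = 26
  1·σ_1 + 4·σ_2 + 1·σ_3 = 6(Δ_2 - Δ_1) = -48
  1·σ_2 + 4·σ_3 + 1·σ_4 = 6(Δ_3 - Δ_2) = 54
Natural end conditions: σ_0 = σ_4 = 0.
Hence σ_0 = 0, σ_1 = 159/29, σ_2 = -518/29, σ_3 = 521/29, σ_4 = 0.

-17.8621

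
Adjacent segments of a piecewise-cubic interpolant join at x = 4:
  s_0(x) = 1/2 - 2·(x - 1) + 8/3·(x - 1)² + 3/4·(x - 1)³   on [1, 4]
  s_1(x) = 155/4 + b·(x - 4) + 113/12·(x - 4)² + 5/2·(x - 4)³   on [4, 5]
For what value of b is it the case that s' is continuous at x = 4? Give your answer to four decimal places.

s_0'(x) = -2 + 16/3·(x - 1) + 9/4·(x - 1)², so s_0'(4) = 137/4. On the right, s_1'(4) = b, so b = 137/4.

34.2500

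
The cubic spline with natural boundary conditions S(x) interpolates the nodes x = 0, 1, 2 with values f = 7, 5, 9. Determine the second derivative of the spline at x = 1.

Put σ_i = S'' at the i-th knot. Here h = (1, 1) and Δ = (-2, 4), so the interior equations h_(i-1)·σ_(i-1) + 2(h_(i-1)+h_i)·σ_i + h_i·σ_(i+1) = 6(Δ_i − Δ_(i-1)) read
  1·σ_0 + 4·σ_1 + 1·σ_2 = 6(Δ_1 - Δ_0) = 36
Natural end conditions: σ_0 = σ_2 = 0.
Hence σ_0 = 0, σ_1 = 9, σ_2 = 0.

9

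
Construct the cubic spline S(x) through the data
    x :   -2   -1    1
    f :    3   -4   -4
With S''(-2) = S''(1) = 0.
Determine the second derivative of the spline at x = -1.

7

Put m_i = S'' at the i-th knot. Here h = (1, 2) and Δ = (-7, 0), so the interior equations h_(i-1)·m_(i-1) + 2(h_(i-1)+h_i)·m_i + h_i·m_(i+1) = 6(Δ_i − Δ_(i-1)) read
  1·m_0 + 6·m_1 + 2·m_2 = 6(Δ_1 - Δ_0) = 42
Natural end conditions: m_0 = m_2 = 0.
Forward elimination and back-substitution give m_0 = 0, m_1 = 7, m_2 = 0.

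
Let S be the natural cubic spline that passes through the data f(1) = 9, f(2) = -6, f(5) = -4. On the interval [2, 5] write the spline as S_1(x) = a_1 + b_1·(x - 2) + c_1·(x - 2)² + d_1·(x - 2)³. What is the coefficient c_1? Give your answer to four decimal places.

Put σ_i = S'' at the i-th knot. Here h = (1, 3) and Δ = (-15, 2/3), so the interior equations h_(i-1)·σ_(i-1) + 2(h_(i-1)+h_i)·σ_i + h_i·σ_(i+1) = 6(Δ_i − Δ_(i-1)) read
  1·σ_0 + 8·σ_1 + 3·σ_2 = 6(Δ_1 - Δ_0) = 94
Natural end conditions: σ_0 = σ_2 = 0.
Solving the tridiagonal system: σ_0 = 0, σ_1 = 47/4, σ_2 = 0.
On [2, 5], with S_1(x) = a_1 + b_1·(x - 2) + c_1·(x - 2)² + d_1·(x - 2)³: c_1 = σ_1/2 = 47/8, d_1 = (σ_2 - σ_1)/(6h_1) = -47/72, b_1 = Δ_1 - h_1(2σ_1 + σ_2)/6 = -133/12.

5.8750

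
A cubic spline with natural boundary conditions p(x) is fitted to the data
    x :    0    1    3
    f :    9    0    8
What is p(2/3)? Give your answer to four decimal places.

2.1975

Put M_i = p'' at the i-th knot. Here h = (1, 2) and Δ = (-9, 4), so the interior equations h_(i-1)·M_(i-1) + 2(h_(i-1)+h_i)·M_i + h_i·M_(i+1) = 6(Δ_i − Δ_(i-1)) read
  1·M_0 + 6·M_1 + 2·M_2 = 6(Δ_1 - Δ_0) = 78
Natural end conditions: M_0 = M_2 = 0.
Solving the tridiagonal system: M_0 = 0, M_1 = 13, M_2 = 0.
On [0, 1], p(x) = 9 - 67/6·x + 0·x² + 13/6·x³.
With x = 2/3: p(2/3) = 178/81.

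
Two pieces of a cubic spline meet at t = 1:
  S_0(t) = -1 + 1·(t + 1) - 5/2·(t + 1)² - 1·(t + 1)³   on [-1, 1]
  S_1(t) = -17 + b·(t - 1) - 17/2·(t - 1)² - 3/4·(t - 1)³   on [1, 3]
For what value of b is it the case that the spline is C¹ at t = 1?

-21

S_0'(t) = 1 - 5·(t + 1) - 3·(t + 1)², so S_0'(1) = -21. On the right, S_1'(1) = b, so b = -21.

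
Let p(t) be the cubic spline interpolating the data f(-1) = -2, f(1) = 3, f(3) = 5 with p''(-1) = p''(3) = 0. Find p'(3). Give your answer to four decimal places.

Write σ_i for p''(x_i). With h_i = 2, 2 and divided differences Δ_i = 5/2, 1, the continuity of p' gives the tridiagonal system
  2·σ_0 + 8·σ_1 + 2·σ_2 = 6(Δ_1 - Δ_0) = -9
Natural end conditions: σ_0 = σ_2 = 0.
Hence σ_0 = 0, σ_1 = -9/8, σ_2 = 0.
On [1, 3], p'(t) = b_1 + 2c_1·(t - 1) + 3d_1·(t - 1)² with b_1 = Δ_1 - h_1(2σ_1 + σ_2)/6 = 7/4, c_1 = σ_1/2 = -9/16, d_1 = (σ_2 - σ_1)/(6h_1) = 3/32. So p'(3) = 5/8.

0.6250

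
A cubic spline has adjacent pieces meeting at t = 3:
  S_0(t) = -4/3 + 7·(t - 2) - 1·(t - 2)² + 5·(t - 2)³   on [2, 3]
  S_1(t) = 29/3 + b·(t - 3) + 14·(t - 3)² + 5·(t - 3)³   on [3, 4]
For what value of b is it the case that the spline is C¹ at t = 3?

S_0'(t) = 7 - 2·(t - 2) + 15·(t - 2)², so S_0'(3) = 20. On the right, S_1'(3) = b, so b = 20.

20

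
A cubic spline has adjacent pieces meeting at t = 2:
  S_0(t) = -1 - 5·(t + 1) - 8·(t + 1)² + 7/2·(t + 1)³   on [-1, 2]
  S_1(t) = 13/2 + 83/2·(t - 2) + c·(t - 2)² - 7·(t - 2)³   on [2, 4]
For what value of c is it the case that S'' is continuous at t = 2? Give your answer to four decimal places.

23.5000

S_0''(t) = -16 + 21·(t + 1), so S_0''(2) = 47. On the right, S_1''(2) = 2c, so c = 47/2.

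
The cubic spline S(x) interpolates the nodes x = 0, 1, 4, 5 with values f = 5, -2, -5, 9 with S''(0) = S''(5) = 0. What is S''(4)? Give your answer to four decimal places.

11.1273

Put M_i = S'' at the i-th knot. Here h = (1, 3, 1) and Δ = (-7, -1, 14), so the interior equations h_(i-1)·M_(i-1) + 2(h_(i-1)+h_i)·M_i + h_i·M_(i+1) = 6(Δ_i − Δ_(i-1)) read
  1·M_0 + 8·M_1 + 3·M_2 = 6(Δ_1 - Δ_0) = 36
  3·M_1 + 8·M_2 + 1·M_3 = 6(Δ_2 - Δ_1) = 90
Natural end conditions: M_0 = M_3 = 0.
Forward elimination and back-substitution give M_0 = 0, M_1 = 18/55, M_2 = 612/55, M_3 = 0.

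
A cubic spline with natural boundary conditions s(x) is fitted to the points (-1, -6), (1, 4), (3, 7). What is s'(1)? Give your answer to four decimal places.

3.2500

Let M_i = s''(x_i). Step sizes h_i = 2, 2; slopes of the chords Δ_i = (y_(i+1) - y_i)/h_i = 5, 3/2.
  2·M_0 + 8·M_1 + 2·M_2 = 6(Δ_1 - Δ_0) = -21
Natural end conditions: M_0 = M_2 = 0.
Solving: M_0 = 0, M_1 = -21/8, M_2 = 0.
On [1, 3], s'(x) = b_1 + 2c_1·(x - 1) + 3d_1·(x - 1)² with b_1 = Δ_1 - h_1(2M_1 + M_2)/6 = 13/4, c_1 = M_1/2 = -21/16, d_1 = (M_2 - M_1)/(6h_1) = 7/32. So s'(1) = 13/4.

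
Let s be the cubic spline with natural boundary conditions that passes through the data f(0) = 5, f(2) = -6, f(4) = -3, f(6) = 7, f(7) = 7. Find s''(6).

With σ_i denoting the second derivative at x_i, h_i = 2, 2, 2, 1, and Δ_i = (y_(i+1) − y_i)/h_i = -11/2, 3/2, 5, 0:
  2·σ_0 + 8·σ_1 + 2·σ_2 = 6(Δ_1 - Δ_0) = 42
  2·σ_1 + 8·σ_2 + 2·σ_3 = 6(Δ_2 - Δ_1) = 21
  2·σ_2 + 6·σ_3 + 1·σ_4 = 6(Δ_3 - Δ_2) = -30
Natural end conditions: σ_0 = σ_4 = 0.
Forward elimination and back-substitution give σ_0 = 0, σ_1 = 9/2, σ_2 = 3, σ_3 = -6, σ_4 = 0.

-6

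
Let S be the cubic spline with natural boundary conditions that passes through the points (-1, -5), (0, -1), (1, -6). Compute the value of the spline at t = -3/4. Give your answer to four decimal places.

-3.4727

Write M_i for S''(x_i). With h_i = 1, 1 and divided differences Δ_i = 4, -5, the continuity of S' gives the tridiagonal system
  1·M_0 + 4·M_1 + 1·M_2 = 6(Δ_1 - Δ_0) = -54
Natural end conditions: M_0 = M_2 = 0.
Solving: M_0 = 0, M_1 = -27/2, M_2 = 0.
On [-1, 0], S(t) = -5 + 25/4·(t + 1) + 0·(t + 1)² - 9/4·(t + 1)³.
With (t + 1) = 1/4: S(-3/4) = -889/256.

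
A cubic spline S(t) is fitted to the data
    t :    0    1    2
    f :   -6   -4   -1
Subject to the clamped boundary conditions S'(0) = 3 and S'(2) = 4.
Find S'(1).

2

Write σ_i for S''(x_i). With h_i = 1, 1 and divided differences Δ_i = 2, 3, the continuity of S' gives the tridiagonal system
  1·σ_0 + 4·σ_1 + 1·σ_2 = 6(Δ_1 - Δ_0) = 6
Clamped end conditions give two more equations: 2h_0·σ_0 + h_0·σ_1 = 6(Δ_0 - S'(0)) = -6 and h_1·σ_1 + 2h_1·σ_2 = 6(S'(2) - Δ_1) = 6.
Forward elimination and back-substitution give σ_0 = -4, σ_1 = 2, σ_2 = 2.
On [1, 2], S'(t) = b_1 + 2c_1·(t - 1) + 3d_1·(t - 1)² with b_1 = Δ_1 - h_1(2σ_1 + σ_2)/6 = 2, c_1 = σ_1/2 = 1, d_1 = (σ_2 - σ_1)/(6h_1) = 0. So S'(1) = 2.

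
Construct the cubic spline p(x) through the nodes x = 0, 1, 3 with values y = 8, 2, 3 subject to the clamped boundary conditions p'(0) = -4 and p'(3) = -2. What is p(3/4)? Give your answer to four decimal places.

Let M_i = p''(x_i). Step sizes h_i = 1, 2; slopes of the chords Δ_i = (y_(i+1) - y_i)/h_i = -6, 1/2.
  1·M_0 + 6·M_1 + 2·M_2 = 6(Δ_1 - Δ_0) = 39
Clamped end conditions give two more equations: 2h_0·M_0 + h_0·M_1 = 6(Δ_0 - p'(0)) = -12 and h_1·M_1 + 2h_1·M_2 = 6(p'(3) - Δ_1) = -15.
Hence M_0 = -71/6, M_1 = 35/3, M_2 = -115/12.
On [0, 1], p(x) = 8 - 4·x - 71/12·x² + 47/12·x³.
With x = 3/4: p(3/4) = 851/256.

3.3242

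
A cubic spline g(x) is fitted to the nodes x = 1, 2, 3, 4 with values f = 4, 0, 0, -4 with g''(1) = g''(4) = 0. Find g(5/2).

0

Write σ_i for g''(x_i). With h_i = 1, 1, 1 and divided differences Δ_i = -4, 0, -4, the continuity of g' gives the tridiagonal system
  1·σ_0 + 4·σ_1 + 1·σ_2 = 6(Δ_1 - Δ_0) = 24
  1·σ_1 + 4·σ_2 + 1·σ_3 = 6(Δ_2 - Δ_1) = -24
Natural end conditions: σ_0 = σ_3 = 0.
Solving: σ_0 = 0, σ_1 = 8, σ_2 = -8, σ_3 = 0.
On [2, 3], g(x) = 0 - 4/3·(x - 2) + 4·(x - 2)² - 8/3·(x - 2)³.
With (x - 2) = 1/2: g(5/2) = 0.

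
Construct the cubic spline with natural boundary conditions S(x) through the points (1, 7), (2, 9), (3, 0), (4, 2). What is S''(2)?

Write M_i for S''(x_i). With h_i = 1, 1, 1 and divided differences Δ_i = 2, -9, 2, the continuity of S' gives the tridiagonal system
  1·M_0 + 4·M_1 + 1·M_2 = 6(Δ_1 - Δ_0) = -66
  1·M_1 + 4·M_2 + 1·M_3 = 6(Δ_2 - Δ_1) = 66
Natural end conditions: M_0 = M_3 = 0.
Solving: M_0 = 0, M_1 = -22, M_2 = 22, M_3 = 0.

-22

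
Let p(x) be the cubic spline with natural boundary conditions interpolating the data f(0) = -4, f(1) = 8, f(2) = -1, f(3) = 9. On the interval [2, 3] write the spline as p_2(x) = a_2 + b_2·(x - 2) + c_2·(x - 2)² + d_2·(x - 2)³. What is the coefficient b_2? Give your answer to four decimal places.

-2.9333

Let σ_i = p''(x_i). Step sizes h_i = 1, 1, 1; slopes of the chords Δ_i = (y_(i+1) - y_i)/h_i = 12, -9, 10.
  1·σ_0 + 4·σ_1 + 1·σ_2 = 6(Δ_1 - Δ_0) = -126
  1·σ_1 + 4·σ_2 + 1·σ_3 = 6(Δ_2 - Δ_1) = 114
Natural end conditions: σ_0 = σ_3 = 0.
Solving: σ_0 = 0, σ_1 = -206/5, σ_2 = 194/5, σ_3 = 0.
On [2, 3], with p_2(x) = a_2 + b_2·(x - 2) + c_2·(x - 2)² + d_2·(x - 2)³: c_2 = σ_2/2 = 97/5, d_2 = (σ_3 - σ_2)/(6h_2) = -97/15, b_2 = Δ_2 - h_2(2σ_2 + σ_3)/6 = -44/15.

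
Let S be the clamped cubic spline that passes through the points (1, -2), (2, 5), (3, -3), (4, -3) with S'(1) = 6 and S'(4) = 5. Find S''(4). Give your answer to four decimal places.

5.7333

Let M_i = S''(x_i). Step sizes h_i = 1, 1, 1; slopes of the chords Δ_i = (y_(i+1) - y_i)/h_i = 7, -8, 0.
  1·M_0 + 4·M_1 + 1·M_2 = 6(Δ_1 - Δ_0) = -90
  1·M_1 + 4·M_2 + 1·M_3 = 6(Δ_2 - Δ_1) = 48
Clamped end conditions give two more equations: 2h_0·M_0 + h_0·M_1 = 6(Δ_0 - S'(1)) = 6 and h_2·M_2 + 2h_2·M_3 = 6(S'(4) - Δ_2) = 30.
Hence M_0 = 284/15, M_1 = -478/15, M_2 = 278/15, M_3 = 86/15.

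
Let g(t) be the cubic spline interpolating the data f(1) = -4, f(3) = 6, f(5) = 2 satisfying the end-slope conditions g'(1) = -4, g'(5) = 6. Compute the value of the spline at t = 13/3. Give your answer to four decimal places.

1.5185

Let σ_i = g''(x_i). Step sizes h_i = 2, 2; slopes of the chords Δ_i = (y_(i+1) - y_i)/h_i = 5, -2.
  2·σ_0 + 8·σ_1 + 2·σ_2 = 6(Δ_1 - Δ_0) = -42
Clamped end conditions give two more equations: 2h_0·σ_0 + h_0·σ_1 = 6(Δ_0 - g'(1)) = 54 and h_1·σ_1 + 2h_1·σ_2 = 6(g'(5) - Δ_1) = 48.
Solving the tridiagonal system: σ_0 = 85/4, σ_1 = -31/2, σ_2 = 79/4.
On [3, 5], g(t) = 6 + 7/4·(t - 3) - 31/4·(t - 3)² + 47/16·(t - 3)³.
With (t - 3) = 4/3: g(13/3) = 41/27.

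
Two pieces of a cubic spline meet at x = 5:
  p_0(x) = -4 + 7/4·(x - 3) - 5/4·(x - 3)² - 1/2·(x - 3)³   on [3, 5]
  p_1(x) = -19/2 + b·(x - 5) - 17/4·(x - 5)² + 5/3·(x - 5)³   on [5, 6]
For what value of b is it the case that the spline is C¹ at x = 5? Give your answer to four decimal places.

-9.2500

p_0'(x) = 7/4 - 5/2·(x - 3) - 3/2·(x - 3)², so p_0'(5) = -37/4. On the right, p_1'(5) = b, so b = -37/4.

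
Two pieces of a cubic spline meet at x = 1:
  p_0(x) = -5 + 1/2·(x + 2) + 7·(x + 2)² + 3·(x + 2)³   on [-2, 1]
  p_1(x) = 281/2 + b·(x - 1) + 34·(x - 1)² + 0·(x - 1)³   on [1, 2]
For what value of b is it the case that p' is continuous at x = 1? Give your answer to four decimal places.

p_0'(x) = 1/2 + 14·(x + 2) + 9·(x + 2)², so p_0'(1) = 247/2. On the right, p_1'(1) = b, so b = 247/2.

123.5000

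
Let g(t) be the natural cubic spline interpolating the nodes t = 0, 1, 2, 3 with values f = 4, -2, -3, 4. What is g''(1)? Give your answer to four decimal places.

Put m_i = g'' at the i-th knot. Here h = (1, 1, 1) and Δ = (-6, -1, 7), so the interior equations h_(i-1)·m_(i-1) + 2(h_(i-1)+h_i)·m_i + h_i·m_(i+1) = 6(Δ_i − Δ_(i-1)) read
  1·m_0 + 4·m_1 + 1·m_2 = 6(Δ_1 - Δ_0) = 30
  1·m_1 + 4·m_2 + 1·m_3 = 6(Δ_2 - Δ_1) = 48
Natural end conditions: m_0 = m_3 = 0.
Solving: m_0 = 0, m_1 = 24/5, m_2 = 54/5, m_3 = 0.

4.8000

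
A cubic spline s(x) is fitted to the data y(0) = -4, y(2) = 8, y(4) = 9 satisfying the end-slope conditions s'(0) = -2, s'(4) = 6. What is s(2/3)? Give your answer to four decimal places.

-2.0556

With M_i denoting the second derivative at x_i, h_i = 2, 2, and Δ_i = (y_(i+1) − y_i)/h_i = 6, 1/2:
  2·M_0 + 8·M_1 + 2·M_2 = 6(Δ_1 - Δ_0) = -33
Clamped end conditions give two more equations: 2h_0·M_0 + h_0·M_1 = 6(Δ_0 - s'(0)) = 48 and h_1·M_1 + 2h_1·M_2 = 6(s'(4) - Δ_1) = 33.
Solving the tridiagonal system: M_0 = 145/8, M_1 = -49/4, M_2 = 115/8.
On [0, 2], s(x) = -4 - 2·x + 145/16·x² - 81/32·x³.
With x = 2/3: s(2/3) = -37/18.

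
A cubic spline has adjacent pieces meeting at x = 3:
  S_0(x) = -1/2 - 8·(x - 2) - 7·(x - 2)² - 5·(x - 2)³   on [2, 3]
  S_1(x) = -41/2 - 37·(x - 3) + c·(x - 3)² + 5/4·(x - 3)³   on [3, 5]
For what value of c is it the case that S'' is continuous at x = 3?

S_0''(x) = -14 - 30·(x - 2), so S_0''(3) = -44. On the right, S_1''(3) = 2c, so c = -22.

-22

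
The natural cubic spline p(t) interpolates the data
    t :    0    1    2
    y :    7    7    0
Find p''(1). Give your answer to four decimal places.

-10.5000

Write m_i for p''(x_i). With h_i = 1, 1 and divided differences Δ_i = 0, -7, the continuity of p' gives the tridiagonal system
  1·m_0 + 4·m_1 + 1·m_2 = 6(Δ_1 - Δ_0) = -42
Natural end conditions: m_0 = m_2 = 0.
Hence m_0 = 0, m_1 = -21/2, m_2 = 0.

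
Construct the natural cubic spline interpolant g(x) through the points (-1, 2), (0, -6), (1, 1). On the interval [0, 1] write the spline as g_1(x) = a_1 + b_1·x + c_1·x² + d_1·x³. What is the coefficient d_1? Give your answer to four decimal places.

-3.7500

With σ_i denoting the second derivative at x_i, h_i = 1, 1, and Δ_i = (y_(i+1) − y_i)/h_i = -8, 7:
  1·σ_0 + 4·σ_1 + 1·σ_2 = 6(Δ_1 - Δ_0) = 90
Natural end conditions: σ_0 = σ_2 = 0.
Hence σ_0 = 0, σ_1 = 45/2, σ_2 = 0.
On [0, 1], with g_1(x) = a_1 + b_1·x + c_1·x² + d_1·x³: c_1 = σ_1/2 = 45/4, d_1 = (σ_2 - σ_1)/(6h_1) = -15/4, b_1 = Δ_1 - h_1(2σ_1 + σ_2)/6 = -1/2.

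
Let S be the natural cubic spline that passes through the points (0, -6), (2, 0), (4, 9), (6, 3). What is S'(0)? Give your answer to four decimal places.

2.1000

Write M_i for S''(x_i). With h_i = 2, 2, 2 and divided differences Δ_i = 3, 9/2, -3, the continuity of S' gives the tridiagonal system
  2·M_0 + 8·M_1 + 2·M_2 = 6(Δ_1 - Δ_0) = 9
  2·M_1 + 8·M_2 + 2·M_3 = 6(Δ_2 - Δ_1) = -45
Natural end conditions: M_0 = M_3 = 0.
Solving the tridiagonal system: M_0 = 0, M_1 = 27/10, M_2 = -63/10, M_3 = 0.
On [0, 2], S'(t) = b_0 + 2c_0·t + 3d_0·t² with b_0 = Δ_0 - h_0(2M_0 + M_1)/6 = 21/10, c_0 = M_0/2 = 0, d_0 = (M_1 - M_0)/(6h_0) = 9/40. So S'(0) = 21/10.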